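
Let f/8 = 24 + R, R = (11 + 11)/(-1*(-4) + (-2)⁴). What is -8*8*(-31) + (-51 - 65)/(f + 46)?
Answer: 1223838/617 ≈ 1983.5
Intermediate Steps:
R = 11/10 (R = 22/(4 + 16) = 22/20 = 22*(1/20) = 11/10 ≈ 1.1000)
f = 1004/5 (f = 8*(24 + 11/10) = 8*(251/10) = 1004/5 ≈ 200.80)
-8*8*(-31) + (-51 - 65)/(f + 46) = -8*8*(-31) + (-51 - 65)/(1004/5 + 46) = -64*(-31) - 116/1234/5 = 1984 - 116*5/1234 = 1984 - 290/617 = 1223838/617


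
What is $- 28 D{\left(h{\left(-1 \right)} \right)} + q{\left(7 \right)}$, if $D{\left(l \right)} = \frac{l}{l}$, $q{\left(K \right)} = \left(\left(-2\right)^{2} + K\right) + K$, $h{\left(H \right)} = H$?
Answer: $-10$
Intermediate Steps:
$q{\left(K \right)} = 4 + 2 K$ ($q{\left(K \right)} = \left(4 + K\right) + K = 4 + 2 K$)
$D{\left(l \right)} = 1$
$- 28 D{\left(h{\left(-1 \right)} \right)} + q{\left(7 \right)} = \left(-28\right) 1 + \left(4 + 2 \cdot 7\right) = -28 + \left(4 + 14\right) = -28 + 18 = -10$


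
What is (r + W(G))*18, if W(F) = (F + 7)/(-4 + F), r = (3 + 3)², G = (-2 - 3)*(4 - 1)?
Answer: 12456/19 ≈ 655.58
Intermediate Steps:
G = -15 (G = -5*3 = -15)
r = 36 (r = 6² = 36)
W(F) = (7 + F)/(-4 + F)
(r + W(G))*18 = (36 + (7 - 15)/(-4 - 15))*18 = (36 - 8/(-19))*18 = (36 - 1/19*(-8))*18 = (36 + 8/19)*18 = (692/19)*18 = 12456/19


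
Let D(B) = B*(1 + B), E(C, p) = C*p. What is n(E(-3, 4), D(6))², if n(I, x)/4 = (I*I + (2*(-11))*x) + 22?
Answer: 9193024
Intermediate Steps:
n(I, x) = 88 - 88*x + 4*I² (n(I, x) = 4*((I*I + (2*(-11))*x) + 22) = 4*((I² - 22*x) + 22) = 4*(22 + I² - 22*x) = 88 - 88*x + 4*I²)
n(E(-3, 4), D(6))² = (88 - 528*(1 + 6) + 4*(-3*4)²)² = (88 - 528*7 + 4*(-12)²)² = (88 - 88*42 + 4*144)² = (88 - 3696 + 576)² = (-3032)² = 9193024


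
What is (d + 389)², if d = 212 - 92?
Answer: 259081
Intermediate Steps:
d = 120
(d + 389)² = (120 + 389)² = 509² = 259081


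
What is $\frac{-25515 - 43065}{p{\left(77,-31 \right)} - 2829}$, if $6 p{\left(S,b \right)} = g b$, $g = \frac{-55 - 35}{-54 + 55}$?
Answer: $\frac{5715}{197} \approx 29.01$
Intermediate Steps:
$g = -90$ ($g = - \frac{90}{1} = \left(-90\right) 1 = -90$)
$p{\left(S,b \right)} = - 15 b$ ($p{\left(S,b \right)} = \frac{\left(-90\right) b}{6} = - 15 b$)
$\frac{-25515 - 43065}{p{\left(77,-31 \right)} - 2829} = \frac{-25515 - 43065}{\left(-15\right) \left(-31\right) - 2829} = - \frac{68580}{465 - 2829} = - \frac{68580}{-2364} = \left(-68580\right) \left(- \frac{1}{2364}\right) = \frac{5715}{197}$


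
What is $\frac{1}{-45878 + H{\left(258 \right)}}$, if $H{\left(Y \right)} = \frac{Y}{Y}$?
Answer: $- \frac{1}{45877} \approx -2.1797 \cdot 10^{-5}$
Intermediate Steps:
$H{\left(Y \right)} = 1$
$\frac{1}{-45878 + H{\left(258 \right)}} = \frac{1}{-45878 + 1} = \frac{1}{-45877} = - \frac{1}{45877}$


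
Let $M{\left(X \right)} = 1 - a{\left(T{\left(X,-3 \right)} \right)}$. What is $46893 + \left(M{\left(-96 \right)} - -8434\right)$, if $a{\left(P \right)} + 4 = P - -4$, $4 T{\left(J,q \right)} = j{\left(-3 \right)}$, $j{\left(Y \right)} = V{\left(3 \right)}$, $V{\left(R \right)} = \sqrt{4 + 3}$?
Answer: $55328 - \frac{\sqrt{7}}{4} \approx 55327.0$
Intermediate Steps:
$V{\left(R \right)} = \sqrt{7}$
$j{\left(Y \right)} = \sqrt{7}$
$T{\left(J,q \right)} = \frac{\sqrt{7}}{4}$
$a{\left(P \right)} = P$ ($a{\left(P \right)} = -4 + \left(P - -4\right) = -4 + \left(P + 4\right) = -4 + \left(4 + P\right) = P$)
$M{\left(X \right)} = 1 - \frac{\sqrt{7}}{4}$
$46893 + \left(M{\left(-96 \right)} - -8434\right) = 46893 + \left(\left(1 - \frac{\sqrt{7}}{4}\right) - -8434\right) = 46893 + \left(\left(1 - \frac{\sqrt{7}}{4}\right) + 8434\right) = 46893 + \left(8435 - \frac{\sqrt{7}}{4}\right) = 55328 - \frac{\sqrt{7}}{4}$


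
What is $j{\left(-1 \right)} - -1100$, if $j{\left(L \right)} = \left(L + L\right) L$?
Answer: $1102$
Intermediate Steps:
$j{\left(L \right)} = 2 L^{2}$ ($j{\left(L \right)} = 2 L L = 2 L^{2}$)
$j{\left(-1 \right)} - -1100 = 2 \left(-1\right)^{2} - -1100 = 2 \cdot 1 + 1100 = 2 + 1100 = 1102$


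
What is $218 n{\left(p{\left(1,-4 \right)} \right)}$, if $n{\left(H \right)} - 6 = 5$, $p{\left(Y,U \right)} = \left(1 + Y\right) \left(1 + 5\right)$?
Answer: $2398$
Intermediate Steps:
$p{\left(Y,U \right)} = 6 + 6 Y$ ($p{\left(Y,U \right)} = \left(1 + Y\right) 6 = 6 + 6 Y$)
$n{\left(H \right)} = 11$ ($n{\left(H \right)} = 6 + 5 = 11$)
$218 n{\left(p{\left(1,-4 \right)} \right)} = 218 \cdot 11 = 2398$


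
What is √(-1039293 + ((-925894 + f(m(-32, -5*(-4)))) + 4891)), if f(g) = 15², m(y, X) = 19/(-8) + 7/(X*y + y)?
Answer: I*√1960071 ≈ 1400.0*I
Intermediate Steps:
m(y, X) = -19/8 + 7/(y + X*y) (m(y, X) = 19*(-⅛) + 7/(y + X*y) = -19/8 + 7/(y + X*y))
f(g) = 225
√(-1039293 + ((-925894 + f(m(-32, -5*(-4)))) + 4891)) = √(-1039293 + ((-925894 + 225) + 4891)) = √(-1039293 + (-925669 + 4891)) = √(-1039293 - 920778) = √(-1960071) = I*√1960071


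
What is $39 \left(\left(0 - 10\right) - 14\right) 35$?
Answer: $-32760$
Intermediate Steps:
$39 \left(\left(0 - 10\right) - 14\right) 35 = 39 \left(-10 - 14\right) 35 = 39 \left(-24\right) 35 = \left(-936\right) 35 = -32760$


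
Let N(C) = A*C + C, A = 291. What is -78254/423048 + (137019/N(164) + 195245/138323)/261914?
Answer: -16969071047117125511/91744380291658542816 ≈ -0.18496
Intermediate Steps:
N(C) = 292*C (N(C) = 291*C + C = 292*C)
-78254/423048 + (137019/N(164) + 195245/138323)/261914 = -78254/423048 + (137019/((292*164)) + 195245/138323)/261914 = -78254*1/423048 + (137019/47888 + 195245*(1/138323))*(1/261914) = -39127/211524 + (137019*(1/47888) + 195245/138323)*(1/261914) = -39127/211524 + (137019/47888 + 195245/138323)*(1/261914) = -39127/211524 + (28302771697/6624011824)*(1/261914) = -39127/211524 + 28302771697/1734921432871136 = -16969071047117125511/91744380291658542816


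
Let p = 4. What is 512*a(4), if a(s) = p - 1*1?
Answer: 1536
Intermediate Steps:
a(s) = 3 (a(s) = 4 - 1*1 = 4 - 1 = 3)
512*a(4) = 512*3 = 1536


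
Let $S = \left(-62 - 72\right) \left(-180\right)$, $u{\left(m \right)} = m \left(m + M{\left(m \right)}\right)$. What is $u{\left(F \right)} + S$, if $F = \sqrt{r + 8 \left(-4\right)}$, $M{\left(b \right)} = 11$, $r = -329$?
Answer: $23759 + 209 i \approx 23759.0 + 209.0 i$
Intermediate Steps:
$F = 19 i$ ($F = \sqrt{-329 + 8 \left(-4\right)} = \sqrt{-329 - 32} = \sqrt{-361} = 19 i \approx 19.0 i$)
$u{\left(m \right)} = m \left(11 + m\right)$ ($u{\left(m \right)} = m \left(m + 11\right) = m \left(11 + m\right)$)
$S = 24120$ ($S = \left(-134\right) \left(-180\right) = 24120$)
$u{\left(F \right)} + S = 19 i \left(11 + 19 i\right) + 24120 = 24120 + 19 i \left(11 + 19 i\right)$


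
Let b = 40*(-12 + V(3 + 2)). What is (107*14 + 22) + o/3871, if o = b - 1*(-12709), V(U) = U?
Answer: 5896349/3871 ≈ 1523.2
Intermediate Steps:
b = -280 (b = 40*(-12 + (3 + 2)) = 40*(-12 + 5) = 40*(-7) = -280)
o = 12429 (o = -280 - 1*(-12709) = -280 + 12709 = 12429)
(107*14 + 22) + o/3871 = (107*14 + 22) + 12429/3871 = (1498 + 22) + 12429*(1/3871) = 1520 + 12429/3871 = 5896349/3871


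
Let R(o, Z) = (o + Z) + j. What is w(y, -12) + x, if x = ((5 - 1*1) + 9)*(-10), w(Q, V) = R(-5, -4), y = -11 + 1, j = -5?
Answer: -144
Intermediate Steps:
y = -10
R(o, Z) = -5 + Z + o (R(o, Z) = (o + Z) - 5 = (Z + o) - 5 = -5 + Z + o)
w(Q, V) = -14 (w(Q, V) = -5 - 4 - 5 = -14)
x = -130 (x = ((5 - 1) + 9)*(-10) = (4 + 9)*(-10) = 13*(-10) = -130)
w(y, -12) + x = -14 - 130 = -144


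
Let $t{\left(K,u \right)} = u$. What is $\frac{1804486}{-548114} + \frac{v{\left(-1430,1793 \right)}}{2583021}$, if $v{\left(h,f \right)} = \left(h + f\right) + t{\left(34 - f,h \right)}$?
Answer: $- \frac{332972147846}{101127855171} \approx -3.2926$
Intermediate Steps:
$v{\left(h,f \right)} = f + 2 h$ ($v{\left(h,f \right)} = \left(h + f\right) + h = \left(f + h\right) + h = f + 2 h$)
$\frac{1804486}{-548114} + \frac{v{\left(-1430,1793 \right)}}{2583021} = \frac{1804486}{-548114} + \frac{1793 + 2 \left(-1430\right)}{2583021} = 1804486 \left(- \frac{1}{548114}\right) + \left(1793 - 2860\right) \frac{1}{2583021} = - \frac{902243}{274057} - \frac{1067}{2583021} = - \frac{332972147846}{101127855171}$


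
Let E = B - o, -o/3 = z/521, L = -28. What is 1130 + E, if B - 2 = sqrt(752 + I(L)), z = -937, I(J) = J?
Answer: 586961/521 + 2*sqrt(181) ≈ 1153.5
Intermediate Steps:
B = 2 + 2*sqrt(181) (B = 2 + sqrt(752 - 28) = 2 + sqrt(724) = 2 + 2*sqrt(181) ≈ 28.907)
o = 2811/521 (o = -(-2811)/521 = -3*(-937/521) = 2811/521 ≈ 5.3954)
E = -1769/521 + 2*sqrt(181) (E = (2 + 2*sqrt(181)) - 1*2811/521 = (2 + 2*sqrt(181)) - 2811/521 = -1769/521 + 2*sqrt(181) ≈ 23.512)
1130 + E = 1130 + (-1769/521 + 2*sqrt(181)) = 586961/521 + 2*sqrt(181)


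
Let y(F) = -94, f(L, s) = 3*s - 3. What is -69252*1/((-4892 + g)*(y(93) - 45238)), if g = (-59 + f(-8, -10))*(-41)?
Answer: -17313/12692960 ≈ -0.0013640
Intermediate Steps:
f(L, s) = -3 + 3*s
g = 3772 (g = (-59 + (-3 + 3*(-10)))*(-41) = (-59 + (-3 - 30))*(-41) = (-59 - 33)*(-41) = -92*(-41) = 3772)
-69252*1/((-4892 + g)*(y(93) - 45238)) = -69252*1/((-4892 + 3772)*(-94 - 45238)) = -69252/((-45332*(-1120))) = -69252/50771840 = -69252*1/50771840 = -17313/12692960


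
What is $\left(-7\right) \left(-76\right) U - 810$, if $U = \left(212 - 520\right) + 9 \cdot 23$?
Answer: $-54542$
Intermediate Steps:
$U = -101$ ($U = -308 + 207 = -101$)
$\left(-7\right) \left(-76\right) U - 810 = \left(-7\right) \left(-76\right) \left(-101\right) - 810 = 532 \left(-101\right) - 810 = -53732 - 810 = -54542$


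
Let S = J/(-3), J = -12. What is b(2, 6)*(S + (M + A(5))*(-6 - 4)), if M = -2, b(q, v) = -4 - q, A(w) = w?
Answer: 156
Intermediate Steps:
S = 4 (S = -12/(-3) = -12*(-⅓) = 4)
b(2, 6)*(S + (M + A(5))*(-6 - 4)) = (-4 - 1*2)*(4 + (-2 + 5)*(-6 - 4)) = (-4 - 2)*(4 + 3*(-10)) = -6*(4 - 30) = -6*(-26) = 156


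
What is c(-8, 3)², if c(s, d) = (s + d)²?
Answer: 625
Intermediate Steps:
c(s, d) = (d + s)²
c(-8, 3)² = ((3 - 8)²)² = ((-5)²)² = 25² = 625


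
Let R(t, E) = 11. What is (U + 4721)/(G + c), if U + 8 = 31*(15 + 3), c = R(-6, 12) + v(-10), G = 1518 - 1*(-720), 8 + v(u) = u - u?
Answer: 1757/747 ≈ 2.3521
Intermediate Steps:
v(u) = -8 (v(u) = -8 + (u - u) = -8 + 0 = -8)
G = 2238 (G = 1518 + 720 = 2238)
c = 3 (c = 11 - 8 = 3)
U = 550 (U = -8 + 31*(15 + 3) = -8 + 31*18 = -8 + 558 = 550)
(U + 4721)/(G + c) = (550 + 4721)/(2238 + 3) = 5271/2241 = 5271*(1/2241) = 1757/747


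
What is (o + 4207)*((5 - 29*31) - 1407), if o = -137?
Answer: -9365070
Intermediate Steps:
(o + 4207)*((5 - 29*31) - 1407) = (-137 + 4207)*((5 - 29*31) - 1407) = 4070*((5 - 899) - 1407) = 4070*(-894 - 1407) = 4070*(-2301) = -9365070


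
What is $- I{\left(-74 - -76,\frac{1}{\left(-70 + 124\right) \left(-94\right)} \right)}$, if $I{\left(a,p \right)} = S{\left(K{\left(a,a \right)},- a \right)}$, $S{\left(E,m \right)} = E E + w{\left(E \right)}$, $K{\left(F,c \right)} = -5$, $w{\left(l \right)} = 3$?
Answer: $-28$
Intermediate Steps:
$S{\left(E,m \right)} = 3 + E^{2}$ ($S{\left(E,m \right)} = E E + 3 = E^{2} + 3 = 3 + E^{2}$)
$I{\left(a,p \right)} = 28$ ($I{\left(a,p \right)} = 3 + \left(-5\right)^{2} = 3 + 25 = 28$)
$- I{\left(-74 - -76,\frac{1}{\left(-70 + 124\right) \left(-94\right)} \right)} = \left(-1\right) 28 = -28$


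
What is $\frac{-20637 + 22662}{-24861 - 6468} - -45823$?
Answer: $\frac{159509638}{3481} \approx 45823.0$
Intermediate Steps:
$\frac{-20637 + 22662}{-24861 - 6468} - -45823 = \frac{2025}{-31329} + 45823 = 2025 \left(- \frac{1}{31329}\right) + 45823 = - \frac{225}{3481} + 45823 = \frac{159509638}{3481}$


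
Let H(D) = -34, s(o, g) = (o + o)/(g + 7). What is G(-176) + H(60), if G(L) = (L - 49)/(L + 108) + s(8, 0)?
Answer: -13521/476 ≈ -28.405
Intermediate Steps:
s(o, g) = 2*o/(7 + g) (s(o, g) = (2*o)/(7 + g) = 2*o/(7 + g))
G(L) = 16/7 + (-49 + L)/(108 + L) (G(L) = (L - 49)/(L + 108) + 2*8/(7 + 0) = (-49 + L)/(108 + L) + 2*8/7 = (-49 + L)/(108 + L) + 2*8*(⅐) = (-49 + L)/(108 + L) + 16/7 = 16/7 + (-49 + L)/(108 + L))
G(-176) + H(60) = (1385 + 23*(-176))/(7*(108 - 176)) - 34 = (⅐)*(1385 - 4048)/(-68) - 34 = (⅐)*(-1/68)*(-2663) - 34 = 2663/476 - 34 = -13521/476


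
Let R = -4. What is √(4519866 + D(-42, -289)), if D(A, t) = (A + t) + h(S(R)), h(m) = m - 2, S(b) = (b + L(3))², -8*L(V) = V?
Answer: √289251337/8 ≈ 2125.9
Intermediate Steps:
L(V) = -V/8
S(b) = (-3/8 + b)² (S(b) = (b - ⅛*3)² = (b - 3/8)² = (-3/8 + b)²)
h(m) = -2 + m
D(A, t) = 1097/64 + A + t (D(A, t) = (A + t) + (-2 + (-3 + 8*(-4))²/64) = (A + t) + (-2 + (-3 - 32)²/64) = (A + t) + (-2 + (1/64)*(-35)²) = (A + t) + (-2 + (1/64)*1225) = (A + t) + (-2 + 1225/64) = (A + t) + 1097/64 = 1097/64 + A + t)
√(4519866 + D(-42, -289)) = √(4519866 + (1097/64 - 42 - 289)) = √(4519866 - 20087/64) = √(289251337/64) = √289251337/8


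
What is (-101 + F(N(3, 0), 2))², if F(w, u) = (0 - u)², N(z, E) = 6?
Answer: 9409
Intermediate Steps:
F(w, u) = u² (F(w, u) = (-u)² = u²)
(-101 + F(N(3, 0), 2))² = (-101 + 2²)² = (-101 + 4)² = (-97)² = 9409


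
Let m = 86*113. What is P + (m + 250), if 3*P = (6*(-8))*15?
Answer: 9728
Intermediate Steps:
m = 9718
P = -240 (P = ((6*(-8))*15)/3 = (-48*15)/3 = (⅓)*(-720) = -240)
P + (m + 250) = -240 + (9718 + 250) = -240 + 9968 = 9728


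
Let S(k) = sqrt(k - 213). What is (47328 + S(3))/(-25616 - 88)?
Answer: -116/63 - I*sqrt(210)/25704 ≈ -1.8413 - 0.00056378*I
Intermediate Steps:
S(k) = sqrt(-213 + k)
(47328 + S(3))/(-25616 - 88) = (47328 + sqrt(-213 + 3))/(-25616 - 88) = (47328 + sqrt(-210))/(-25704) = (47328 + I*sqrt(210))*(-1/25704) = -116/63 - I*sqrt(210)/25704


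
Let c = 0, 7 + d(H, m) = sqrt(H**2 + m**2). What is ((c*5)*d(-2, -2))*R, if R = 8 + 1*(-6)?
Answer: 0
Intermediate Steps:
d(H, m) = -7 + sqrt(H**2 + m**2)
R = 2 (R = 8 - 6 = 2)
((c*5)*d(-2, -2))*R = ((0*5)*(-7 + sqrt((-2)**2 + (-2)**2)))*2 = (0*(-7 + sqrt(4 + 4)))*2 = (0*(-7 + sqrt(8)))*2 = (0*(-7 + 2*sqrt(2)))*2 = 0*2 = 0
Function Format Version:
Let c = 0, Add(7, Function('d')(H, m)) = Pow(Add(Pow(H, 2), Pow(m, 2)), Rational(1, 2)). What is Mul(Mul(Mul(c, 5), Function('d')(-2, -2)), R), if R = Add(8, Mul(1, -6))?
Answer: 0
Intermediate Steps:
Function('d')(H, m) = Add(-7, Pow(Add(Pow(H, 2), Pow(m, 2)), Rational(1, 2)))
R = 2 (R = Add(8, -6) = 2)
Mul(Mul(Mul(c, 5), Function('d')(-2, -2)), R) = Mul(Mul(Mul(0, 5), Add(-7, Pow(Add(Pow(-2, 2), Pow(-2, 2)), Rational(1, 2)))), 2) = Mul(Mul(0, Add(-7, Pow(Add(4, 4), Rational(1, 2)))), 2) = Mul(Mul(0, Add(-7, Pow(8, Rational(1, 2)))), 2) = Mul(Mul(0, Add(-7, Mul(2, Pow(2, Rational(1, 2))))), 2) = Mul(0, 2) = 0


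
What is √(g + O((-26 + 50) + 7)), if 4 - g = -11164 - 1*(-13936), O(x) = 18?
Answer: 5*I*√110 ≈ 52.44*I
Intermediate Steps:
g = -2768 (g = 4 - (-11164 - 1*(-13936)) = 4 - (-11164 + 13936) = 4 - 1*2772 = 4 - 2772 = -2768)
√(g + O((-26 + 50) + 7)) = √(-2768 + 18) = √(-2750) = 5*I*√110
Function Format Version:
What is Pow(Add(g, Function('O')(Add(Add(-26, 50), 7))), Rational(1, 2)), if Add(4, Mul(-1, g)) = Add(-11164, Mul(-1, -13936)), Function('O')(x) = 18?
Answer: Mul(5, I, Pow(110, Rational(1, 2))) ≈ Mul(52.440, I)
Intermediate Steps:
g = -2768 (g = Add(4, Mul(-1, Add(-11164, Mul(-1, -13936)))) = Add(4, Mul(-1, Add(-11164, 13936))) = Add(4, Mul(-1, 2772)) = Add(4, -2772) = -2768)
Pow(Add(g, Function('O')(Add(Add(-26, 50), 7))), Rational(1, 2)) = Pow(Add(-2768, 18), Rational(1, 2)) = Pow(-2750, Rational(1, 2)) = Mul(5, I, Pow(110, Rational(1, 2)))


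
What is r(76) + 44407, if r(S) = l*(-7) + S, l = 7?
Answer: 44434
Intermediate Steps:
r(S) = -49 + S (r(S) = 7*(-7) + S = -49 + S)
r(76) + 44407 = (-49 + 76) + 44407 = 27 + 44407 = 44434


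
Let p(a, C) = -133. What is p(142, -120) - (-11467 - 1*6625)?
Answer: 17959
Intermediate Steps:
p(142, -120) - (-11467 - 1*6625) = -133 - (-11467 - 1*6625) = -133 - (-11467 - 6625) = -133 - 1*(-18092) = -133 + 18092 = 17959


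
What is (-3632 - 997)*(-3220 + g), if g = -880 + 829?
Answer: 15141459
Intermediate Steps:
g = -51
(-3632 - 997)*(-3220 + g) = (-3632 - 997)*(-3220 - 51) = -4629*(-3271) = 15141459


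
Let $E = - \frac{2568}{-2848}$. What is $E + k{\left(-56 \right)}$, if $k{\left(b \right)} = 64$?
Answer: $\frac{23105}{356} \approx 64.902$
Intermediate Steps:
$E = \frac{321}{356}$ ($E = \left(-2568\right) \left(- \frac{1}{2848}\right) = \frac{321}{356} \approx 0.90169$)
$E + k{\left(-56 \right)} = \frac{321}{356} + 64 = \frac{23105}{356}$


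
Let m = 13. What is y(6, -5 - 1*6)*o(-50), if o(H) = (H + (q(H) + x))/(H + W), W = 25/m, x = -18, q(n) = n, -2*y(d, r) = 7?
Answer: -5369/625 ≈ -8.5904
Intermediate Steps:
y(d, r) = -7/2 (y(d, r) = -½*7 = -7/2)
W = 25/13 ≈ 1.9231
o(H) = (-18 + 2*H)/(25/13 + H) (o(H) = (H + (H - 18))/(H + 25/13) = (H + (-18 + H))/(25/13 + H) = (-18 + 2*H)/(25/13 + H))
y(6, -5 - 1*6)*o(-50) = -91*(-9 - 50)/(25 + 13*(-50)) = -91*(-59)/(25 - 650) = -91*(-59)/(-625) = -91*(-1)*(-59)/625 = -7/2*1534/625 = -5369/625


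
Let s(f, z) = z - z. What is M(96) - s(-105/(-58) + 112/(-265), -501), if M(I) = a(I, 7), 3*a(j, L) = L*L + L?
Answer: 56/3 ≈ 18.667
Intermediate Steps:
a(j, L) = L/3 + L²/3 (a(j, L) = (L*L + L)/3 = (L² + L)/3 = (L + L²)/3 = L/3 + L²/3)
s(f, z) = 0
M(I) = 56/3 (M(I) = (⅓)*7*(1 + 7) = (⅓)*7*8 = 56/3)
M(96) - s(-105/(-58) + 112/(-265), -501) = 56/3 - 1*0 = 56/3 + 0 = 56/3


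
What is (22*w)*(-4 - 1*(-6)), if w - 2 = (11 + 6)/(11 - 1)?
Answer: 814/5 ≈ 162.80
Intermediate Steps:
w = 37/10 (w = 2 + (11 + 6)/(11 - 1) = 2 + 17/10 = 37/10 ≈ 3.7000)
(22*w)*(-4 - 1*(-6)) = (22*(37/10))*(-4 - 1*(-6)) = 407*(-4 + 6)/5 = (407/5)*2 = 814/5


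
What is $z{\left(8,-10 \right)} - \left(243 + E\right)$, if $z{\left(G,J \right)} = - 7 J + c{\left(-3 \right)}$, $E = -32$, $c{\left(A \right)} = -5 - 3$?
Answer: $-149$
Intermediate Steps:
$c{\left(A \right)} = -8$
$z{\left(G,J \right)} = -8 - 7 J$ ($z{\left(G,J \right)} = - 7 J - 8 = -8 - 7 J$)
$z{\left(8,-10 \right)} - \left(243 + E\right) = \left(-8 - -70\right) - \left(243 - 32\right) = \left(-8 + 70\right) - 211 = 62 - 211 = -149$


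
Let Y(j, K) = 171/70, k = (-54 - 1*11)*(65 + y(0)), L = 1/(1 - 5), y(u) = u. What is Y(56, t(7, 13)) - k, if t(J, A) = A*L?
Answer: 295921/70 ≈ 4227.4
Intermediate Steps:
L = -¼ (L = 1/(-4) = -¼ ≈ -0.25000)
t(J, A) = -A/4 (t(J, A) = A*(-¼) = -A/4)
k = -4225 (k = (-54 - 1*11)*(65 + 0) = (-54 - 11)*65 = -65*65 = -4225)
Y(j, K) = 171/70 (Y(j, K) = 171*(1/70) = 171/70)
Y(56, t(7, 13)) - k = 171/70 - 1*(-4225) = 171/70 + 4225 = 295921/70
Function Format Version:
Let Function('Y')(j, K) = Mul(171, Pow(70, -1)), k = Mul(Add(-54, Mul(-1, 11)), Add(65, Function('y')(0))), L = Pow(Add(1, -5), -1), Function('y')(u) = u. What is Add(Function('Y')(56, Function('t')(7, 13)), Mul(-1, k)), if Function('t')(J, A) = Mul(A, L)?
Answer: Rational(295921, 70) ≈ 4227.4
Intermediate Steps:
L = Rational(-1, 4) (L = Pow(-4, -1) = Rational(-1, 4) ≈ -0.25000)
Function('t')(J, A) = Mul(Rational(-1, 4), A) (Function('t')(J, A) = Mul(A, Rational(-1, 4)) = Mul(Rational(-1, 4), A))
k = -4225 (k = Mul(Add(-54, Mul(-1, 11)), Add(65, 0)) = Mul(Add(-54, -11), 65) = Mul(-65, 65) = -4225)
Function('Y')(j, K) = Rational(171, 70) (Function('Y')(j, K) = Mul(171, Rational(1, 70)) = Rational(171, 70))
Add(Function('Y')(56, Function('t')(7, 13)), Mul(-1, k)) = Add(Rational(171, 70), Mul(-1, -4225)) = Add(Rational(171, 70), 4225) = Rational(295921, 70)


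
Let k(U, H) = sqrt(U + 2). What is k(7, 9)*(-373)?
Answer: -1119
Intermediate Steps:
k(U, H) = sqrt(2 + U)
k(7, 9)*(-373) = sqrt(2 + 7)*(-373) = sqrt(9)*(-373) = 3*(-373) = -1119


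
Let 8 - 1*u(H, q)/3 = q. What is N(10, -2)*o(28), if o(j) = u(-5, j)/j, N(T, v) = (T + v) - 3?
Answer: -75/7 ≈ -10.714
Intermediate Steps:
u(H, q) = 24 - 3*q
N(T, v) = -3 + T + v
o(j) = (24 - 3*j)/j
N(10, -2)*o(28) = (-3 + 10 - 2)*(-3 + 24/28) = 5*(-3 + 24*(1/28)) = 5*(-3 + 6/7) = 5*(-15/7) = -75/7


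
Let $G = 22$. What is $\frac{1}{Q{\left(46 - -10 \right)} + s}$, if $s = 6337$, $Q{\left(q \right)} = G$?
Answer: $\frac{1}{6359} \approx 0.00015726$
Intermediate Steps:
$Q{\left(q \right)} = 22$
$\frac{1}{Q{\left(46 - -10 \right)} + s} = \frac{1}{22 + 6337} = \frac{1}{6359}$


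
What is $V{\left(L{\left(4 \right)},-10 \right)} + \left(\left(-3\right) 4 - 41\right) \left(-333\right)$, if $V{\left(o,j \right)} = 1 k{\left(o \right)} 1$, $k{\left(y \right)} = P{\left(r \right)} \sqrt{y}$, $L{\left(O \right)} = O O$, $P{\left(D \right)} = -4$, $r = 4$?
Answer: $17633$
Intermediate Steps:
$L{\left(O \right)} = O^{2}$
$k{\left(y \right)} = - 4 \sqrt{y}$
$V{\left(o,j \right)} = - 4 \sqrt{o}$ ($V{\left(o,j \right)} = 1 \left(- 4 \sqrt{o}\right) 1 = - 4 \sqrt{o} 1 = - 4 \sqrt{o}$)
$V{\left(L{\left(4 \right)},-10 \right)} + \left(\left(-3\right) 4 - 41\right) \left(-333\right) = - 4 \sqrt{4^{2}} + \left(\left(-3\right) 4 - 41\right) \left(-333\right) = - 4 \sqrt{16} + \left(-12 - 41\right) \left(-333\right) = \left(-4\right) 4 - -17649 = -16 + 17649 = 17633$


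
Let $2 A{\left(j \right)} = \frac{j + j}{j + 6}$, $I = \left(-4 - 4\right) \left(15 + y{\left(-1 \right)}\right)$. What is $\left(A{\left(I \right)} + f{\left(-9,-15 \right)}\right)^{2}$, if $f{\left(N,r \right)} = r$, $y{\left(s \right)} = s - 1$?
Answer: $\frac{466489}{2401} \approx 194.29$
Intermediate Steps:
$y{\left(s \right)} = -1 + s$ ($y{\left(s \right)} = s - 1 = -1 + s$)
$I = -104$ ($I = \left(-4 - 4\right) \left(15 - 2\right) = - 8 \left(15 - 2\right) = \left(-8\right) 13 = -104$)
$A{\left(j \right)} = \frac{j}{6 + j}$ ($A{\left(j \right)} = \frac{\left(j + j\right) \frac{1}{j + 6}}{2} = \frac{2 j \frac{1}{6 + j}}{2} = \frac{j}{6 + j}$)
$\left(A{\left(I \right)} + f{\left(-9,-15 \right)}\right)^{2} = \left(- \frac{104}{6 - 104} - 15\right)^{2} = \left(- \frac{104}{-98} - 15\right)^{2} = \left(\left(-104\right) \left(- \frac{1}{98}\right) - 15\right)^{2} = \left(\frac{52}{49} - 15\right)^{2} = \left(- \frac{683}{49}\right)^{2} = \frac{466489}{2401}$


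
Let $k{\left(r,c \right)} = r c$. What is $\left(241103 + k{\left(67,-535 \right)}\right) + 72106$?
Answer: $277364$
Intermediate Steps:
$k{\left(r,c \right)} = c r$
$\left(241103 + k{\left(67,-535 \right)}\right) + 72106 = \left(241103 - 35845\right) + 72106 = 205258 + 72106 = 277364$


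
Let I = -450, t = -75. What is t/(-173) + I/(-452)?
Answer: 55875/39098 ≈ 1.4291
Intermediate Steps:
t/(-173) + I/(-452) = -75/(-173) - 450/(-452) = -75*(-1/173) - 450*(-1/452) = 75/173 + 225/226 = 55875/39098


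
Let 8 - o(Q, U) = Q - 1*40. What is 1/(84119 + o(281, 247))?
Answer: 1/83886 ≈ 1.1921e-5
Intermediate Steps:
o(Q, U) = 48 - Q (o(Q, U) = 8 - (Q - 1*40) = 8 - (Q - 40) = 8 - (-40 + Q) = 8 + (40 - Q) = 48 - Q)
1/(84119 + o(281, 247)) = 1/(84119 + (48 - 1*281)) = 1/(84119 + (48 - 281)) = 1/(84119 - 233) = 1/83886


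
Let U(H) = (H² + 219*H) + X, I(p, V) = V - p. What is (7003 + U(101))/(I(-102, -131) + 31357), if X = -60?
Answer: 39263/31328 ≈ 1.2533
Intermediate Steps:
U(H) = -60 + H² + 219*H (U(H) = (H² + 219*H) - 60 = -60 + H² + 219*H)
(7003 + U(101))/(I(-102, -131) + 31357) = (7003 + (-60 + 101² + 219*101))/((-131 - 1*(-102)) + 31357) = (7003 + (-60 + 10201 + 22119))/((-131 + 102) + 31357) = (7003 + 32260)/(-29 + 31357) = 39263/31328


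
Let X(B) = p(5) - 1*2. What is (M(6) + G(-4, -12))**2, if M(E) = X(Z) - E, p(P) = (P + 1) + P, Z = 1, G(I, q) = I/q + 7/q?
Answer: 121/16 ≈ 7.5625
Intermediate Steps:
G(I, q) = 7/q + I/q
p(P) = 1 + 2*P (p(P) = (1 + P) + P = 1 + 2*P)
X(B) = 9 (X(B) = (1 + 2*5) - 1*2 = (1 + 10) - 2 = 11 - 2 = 9)
M(E) = 9 - E
(M(6) + G(-4, -12))**2 = ((9 - 1*6) + (7 - 4)/(-12))**2 = ((9 - 6) - 1/12*3)**2 = (3 - 1/4)**2 = (11/4)**2 = 121/16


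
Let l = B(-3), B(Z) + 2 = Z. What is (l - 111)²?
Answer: 13456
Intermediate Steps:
B(Z) = -2 + Z
l = -5 (l = -2 - 3 = -5)
(l - 111)² = (-5 - 111)² = (-116)² = 13456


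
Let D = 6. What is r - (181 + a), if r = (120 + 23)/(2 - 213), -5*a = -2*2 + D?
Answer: -191248/1055 ≈ -181.28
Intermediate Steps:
a = -⅖ (a = -(-2*2 + 6)/5 = -(-4 + 6)/5 = -⅕*2 = -⅖ ≈ -0.40000)
r = -143/211 (r = 143/(-211) = 143*(-1/211) = -143/211 ≈ -0.67772)
r - (181 + a) = -143/211 - (181 - ⅖) = -143/211 - 1*903/5 = -143/211 - 903/5 = -191248/1055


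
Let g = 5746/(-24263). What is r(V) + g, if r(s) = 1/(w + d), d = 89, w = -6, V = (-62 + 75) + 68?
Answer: -452655/2013829 ≈ -0.22477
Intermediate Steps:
V = 81 (V = 13 + 68 = 81)
g = -5746/24263 (g = 5746*(-1/24263) = -5746/24263 ≈ -0.23682)
r(s) = 1/83 (r(s) = 1/(-6 + 89) = 1/83)
r(V) + g = 1/83 - 5746/24263 = -452655/2013829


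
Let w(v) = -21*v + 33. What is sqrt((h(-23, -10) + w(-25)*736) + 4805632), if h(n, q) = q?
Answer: 33*sqrt(4790) ≈ 2283.9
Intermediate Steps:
w(v) = 33 - 21*v
sqrt((h(-23, -10) + w(-25)*736) + 4805632) = sqrt((-10 + (33 - 21*(-25))*736) + 4805632) = sqrt((-10 + (33 + 525)*736) + 4805632) = sqrt((-10 + 558*736) + 4805632) = sqrt((-10 + 410688) + 4805632) = sqrt(410678 + 4805632) = sqrt(5216310) = 33*sqrt(4790)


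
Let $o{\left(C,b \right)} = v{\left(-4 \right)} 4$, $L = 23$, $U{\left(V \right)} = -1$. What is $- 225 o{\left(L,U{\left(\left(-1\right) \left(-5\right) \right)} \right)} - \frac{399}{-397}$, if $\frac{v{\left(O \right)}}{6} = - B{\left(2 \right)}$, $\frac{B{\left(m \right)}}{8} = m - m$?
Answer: $\frac{399}{397} \approx 1.005$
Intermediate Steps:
$B{\left(m \right)} = 0$ ($B{\left(m \right)} = 8 \left(m - m\right) = 8 \cdot 0 = 0$)
$v{\left(O \right)} = 0$ ($v{\left(O \right)} = 6 \left(\left(-1\right) 0\right) = 6 \cdot 0 = 0$)
$o{\left(C,b \right)} = 0$ ($o{\left(C,b \right)} = 0 \cdot 4 = 0$)
$- 225 o{\left(L,U{\left(\left(-1\right) \left(-5\right) \right)} \right)} - \frac{399}{-397} = \left(-225\right) 0 - \frac{399}{-397} = 0 - - \frac{399}{397} = 0 + \frac{399}{397} = \frac{399}{397}$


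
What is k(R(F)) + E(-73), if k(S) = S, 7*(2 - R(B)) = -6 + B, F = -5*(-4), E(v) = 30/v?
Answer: -30/73 ≈ -0.41096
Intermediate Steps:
F = 20
R(B) = 20/7 - B/7 (R(B) = 2 - (-6 + B)/7 = 2 + (6/7 - B/7) = 20/7 - B/7)
k(R(F)) + E(-73) = (20/7 - ⅐*20) + 30/(-73) = (20/7 - 20/7) + 30*(-1/73) = 0 - 30/73 = -30/73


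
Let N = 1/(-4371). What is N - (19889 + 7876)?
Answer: -121360816/4371 ≈ -27765.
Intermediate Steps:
N = -1/4371 ≈ -0.00022878
N - (19889 + 7876) = -1/4371 - (19889 + 7876) = -1/4371 - 1*27765 = -1/4371 - 27765 = -121360816/4371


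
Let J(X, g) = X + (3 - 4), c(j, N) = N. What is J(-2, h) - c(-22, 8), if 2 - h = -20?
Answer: -11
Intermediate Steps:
h = 22 (h = 2 - 1*(-20) = 2 + 20 = 22)
J(X, g) = -1 + X (J(X, g) = X - 1 = -1 + X)
J(-2, h) - c(-22, 8) = (-1 - 2) - 1*8 = -3 - 8 = -11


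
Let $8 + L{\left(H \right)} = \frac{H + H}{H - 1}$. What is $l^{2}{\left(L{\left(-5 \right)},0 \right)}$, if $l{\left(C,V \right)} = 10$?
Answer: $100$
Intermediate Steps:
$L{\left(H \right)} = -8 + \frac{2 H}{-1 + H}$ ($L{\left(H \right)} = -8 + \frac{H + H}{H - 1} = -8 + \frac{2 H}{-1 + H}$)
$l^{2}{\left(L{\left(-5 \right)},0 \right)} = 10^{2} = 100$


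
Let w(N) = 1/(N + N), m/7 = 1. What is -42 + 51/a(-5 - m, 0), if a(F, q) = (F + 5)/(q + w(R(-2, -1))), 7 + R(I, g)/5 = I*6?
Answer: -55809/1330 ≈ -41.962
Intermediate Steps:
R(I, g) = -35 + 30*I (R(I, g) = -35 + 5*(I*6) = -35 + 5*(6*I) = -35 + 30*I)
m = 7 (m = 7*1 = 7)
w(N) = 1/(2*N)
a(F, q) = (5 + F)/(-1/190 + q) (a(F, q) = (F + 5)/(q + 1/(2*(-35 + 30*(-2)))) = (5 + F)/(q + 1/(2*(-35 - 60))) = (5 + F)/(q + (1/2)/(-95)) = (5 + F)/(q + (1/2)*(-1/95)) = (5 + F)/(q - 1/190) = (5 + F)/(-1/190 + q))
-42 + 51/a(-5 - m, 0) = -42 + 51/((190*(5 + (-5 - 1*7))/(-1 + 190*0))) = -42 + 51/((190*(5 + (-5 - 7))/(-1 + 0))) = -42 + 51/((190*(5 - 12)/(-1))) = -42 + 51/((190*(-1)*(-7))) = -42 + 51/1330 = -55809/1330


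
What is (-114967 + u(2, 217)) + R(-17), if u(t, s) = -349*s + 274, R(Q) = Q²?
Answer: -190137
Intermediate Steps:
u(t, s) = 274 - 349*s
(-114967 + u(2, 217)) + R(-17) = (-114967 + (274 - 349*217)) + (-17)² = (-114967 + (274 - 75733)) + 289 = (-114967 - 75459) + 289 = -190426 + 289 = -190137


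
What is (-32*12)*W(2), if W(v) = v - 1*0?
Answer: -768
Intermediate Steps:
W(v) = v (W(v) = v + 0 = v)
(-32*12)*W(2) = -32*12*2 = -384*2 = -768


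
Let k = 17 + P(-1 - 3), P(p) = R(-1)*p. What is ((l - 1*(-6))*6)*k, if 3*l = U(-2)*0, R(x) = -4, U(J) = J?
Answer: 1188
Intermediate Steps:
P(p) = -4*p
l = 0 (l = (-2*0)/3 = (1/3)*0 = 0)
k = 33 (k = 17 - 4*(-1 - 3) = 17 - 4*(-4) = 17 + 16 = 33)
((l - 1*(-6))*6)*k = ((0 - 1*(-6))*6)*33 = ((0 + 6)*6)*33 = (6*6)*33 = 36*33 = 1188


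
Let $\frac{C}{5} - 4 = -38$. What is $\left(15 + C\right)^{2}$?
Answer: $24025$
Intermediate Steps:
$C = -170$ ($C = 20 + 5 \left(-38\right) = 20 - 190 = -170$)
$\left(15 + C\right)^{2} = \left(15 - 170\right)^{2} = \left(-155\right)^{2} = 24025$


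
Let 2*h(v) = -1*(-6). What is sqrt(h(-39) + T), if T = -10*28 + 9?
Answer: 2*I*sqrt(67) ≈ 16.371*I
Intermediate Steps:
h(v) = 3 (h(v) = (-1*(-6))/2 = (1/2)*6 = 3)
T = -271 (T = -280 + 9 = -271)
sqrt(h(-39) + T) = sqrt(3 - 271) = sqrt(-268) = 2*I*sqrt(67)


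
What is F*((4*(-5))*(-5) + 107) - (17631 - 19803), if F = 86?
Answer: 19974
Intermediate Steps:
F*((4*(-5))*(-5) + 107) - (17631 - 19803) = 86*((4*(-5))*(-5) + 107) - (17631 - 19803) = 86*(-20*(-5) + 107) - 1*(-2172) = 86*(100 + 107) + 2172 = 86*207 + 2172 = 17802 + 2172 = 19974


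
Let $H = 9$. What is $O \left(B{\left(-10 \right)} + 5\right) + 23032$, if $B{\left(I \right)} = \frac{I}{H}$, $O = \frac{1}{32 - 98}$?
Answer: $\frac{13680973}{594} \approx 23032.0$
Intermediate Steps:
$O = - \frac{1}{66}$ ($O = \frac{1}{-66} = - \frac{1}{66} \approx -0.015152$)
$B{\left(I \right)} = \frac{I}{9}$
$O \left(B{\left(-10 \right)} + 5\right) + 23032 = - \frac{\frac{1}{9} \left(-10\right) + 5}{66} + 23032 = - \frac{- \frac{10}{9} + 5}{66} + 23032 = \left(- \frac{1}{66}\right) \frac{35}{9} + 23032 = - \frac{35}{594} + 23032 = \frac{13680973}{594}$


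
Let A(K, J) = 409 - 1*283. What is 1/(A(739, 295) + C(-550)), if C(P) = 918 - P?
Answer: 1/1594 ≈ 0.00062735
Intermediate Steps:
A(K, J) = 126 (A(K, J) = 409 - 283 = 126)
1/(A(739, 295) + C(-550)) = 1/(126 + (918 - 1*(-550))) = 1/(126 + (918 + 550)) = 1/(126 + 1468) = 1/1594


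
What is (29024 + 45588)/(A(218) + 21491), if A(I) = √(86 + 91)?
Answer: 400871623/115465726 - 18653*√177/115465726 ≈ 3.4696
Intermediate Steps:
A(I) = √177
(29024 + 45588)/(A(218) + 21491) = (29024 + 45588)/(√177 + 21491) = 74612/(21491 + √177)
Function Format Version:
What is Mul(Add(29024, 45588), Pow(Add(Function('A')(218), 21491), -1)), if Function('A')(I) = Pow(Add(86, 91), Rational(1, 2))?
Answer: Add(Rational(400871623, 115465726), Mul(Rational(-18653, 115465726), Pow(177, Rational(1, 2)))) ≈ 3.4696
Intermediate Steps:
Function('A')(I) = Pow(177, Rational(1, 2))
Mul(Add(29024, 45588), Pow(Add(Function('A')(218), 21491), -1)) = Mul(Add(29024, 45588), Pow(Add(Pow(177, Rational(1, 2)), 21491), -1)) = Mul(74612, Pow(Add(21491, Pow(177, Rational(1, 2))), -1))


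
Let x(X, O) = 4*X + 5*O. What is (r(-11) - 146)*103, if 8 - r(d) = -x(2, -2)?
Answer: -14420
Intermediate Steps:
r(d) = 6 (r(d) = 8 - (-1)*(4*2 + 5*(-2)) = 8 - (-1)*(8 - 10) = 8 - (-1)*(-2) = 8 - 1*2 = 8 - 2 = 6)
(r(-11) - 146)*103 = (6 - 146)*103 = -140*103 = -14420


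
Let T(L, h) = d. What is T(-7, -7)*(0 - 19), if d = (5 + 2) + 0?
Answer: -133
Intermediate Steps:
d = 7 (d = 7 + 0 = 7)
T(L, h) = 7
T(-7, -7)*(0 - 19) = 7*(0 - 19) = 7*(-19) = -133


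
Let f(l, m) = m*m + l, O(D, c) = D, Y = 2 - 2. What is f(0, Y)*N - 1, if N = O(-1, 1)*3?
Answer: -1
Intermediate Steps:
Y = 0
N = -3 (N = -1*3 = -3)
f(l, m) = l + m**2 (f(l, m) = m**2 + l = l + m**2)
f(0, Y)*N - 1 = (0 + 0**2)*(-3) - 1 = (0 + 0)*(-3) - 1 = 0*(-3) - 1 = 0 - 1 = -1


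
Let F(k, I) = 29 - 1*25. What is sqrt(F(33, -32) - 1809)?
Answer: 19*I*sqrt(5) ≈ 42.485*I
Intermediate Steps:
F(k, I) = 4 (F(k, I) = 29 - 25 = 4)
sqrt(F(33, -32) - 1809) = sqrt(4 - 1809) = sqrt(-1805) = 19*I*sqrt(5)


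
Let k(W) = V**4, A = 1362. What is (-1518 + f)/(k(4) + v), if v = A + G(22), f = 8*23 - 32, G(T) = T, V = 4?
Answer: -683/820 ≈ -0.83293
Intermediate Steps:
k(W) = 256 (k(W) = 4**4 = 256)
f = 152 (f = 184 - 32 = 152)
v = 1384 (v = 1362 + 22 = 1384)
(-1518 + f)/(k(4) + v) = (-1518 + 152)/(256 + 1384) = -1366/1640 = -1366*1/1640 = -683/820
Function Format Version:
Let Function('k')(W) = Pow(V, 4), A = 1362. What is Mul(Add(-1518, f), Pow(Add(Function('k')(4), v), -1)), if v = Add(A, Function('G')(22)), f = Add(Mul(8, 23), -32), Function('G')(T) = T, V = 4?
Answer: Rational(-683, 820) ≈ -0.83293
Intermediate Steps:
Function('k')(W) = 256 (Function('k')(W) = Pow(4, 4) = 256)
f = 152 (f = Add(184, -32) = 152)
v = 1384 (v = Add(1362, 22) = 1384)
Mul(Add(-1518, f), Pow(Add(Function('k')(4), v), -1)) = Mul(Add(-1518, 152), Pow(Add(256, 1384), -1)) = Mul(-1366, Pow(1640, -1)) = Mul(-1366, Rational(1, 1640)) = Rational(-683, 820)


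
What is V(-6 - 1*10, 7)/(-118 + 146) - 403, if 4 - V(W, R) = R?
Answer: -11287/28 ≈ -403.11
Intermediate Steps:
V(W, R) = 4 - R
V(-6 - 1*10, 7)/(-118 + 146) - 403 = (4 - 1*7)/(-118 + 146) - 403 = (4 - 7)/28 - 403 = (1/28)*(-3) - 403 = -3/28 - 403 = -11287/28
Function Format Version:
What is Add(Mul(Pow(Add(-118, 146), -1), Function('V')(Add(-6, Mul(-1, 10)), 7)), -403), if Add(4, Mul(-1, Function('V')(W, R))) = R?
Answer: Rational(-11287, 28) ≈ -403.11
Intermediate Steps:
Function('V')(W, R) = Add(4, Mul(-1, R))
Add(Mul(Pow(Add(-118, 146), -1), Function('V')(Add(-6, Mul(-1, 10)), 7)), -403) = Add(Mul(Pow(Add(-118, 146), -1), Add(4, Mul(-1, 7))), -403) = Add(Mul(Pow(28, -1), Add(4, -7)), -403) = Add(Mul(Rational(1, 28), -3), -403) = Add(Rational(-3, 28), -403) = Rational(-11287, 28)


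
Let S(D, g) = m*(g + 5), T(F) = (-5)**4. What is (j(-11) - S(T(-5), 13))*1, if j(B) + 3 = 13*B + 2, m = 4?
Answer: -216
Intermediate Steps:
j(B) = -1 + 13*B (j(B) = -3 + (13*B + 2) = -3 + (2 + 13*B) = -1 + 13*B)
T(F) = 625
S(D, g) = 20 + 4*g (S(D, g) = 4*(g + 5) = 4*(5 + g) = 20 + 4*g)
(j(-11) - S(T(-5), 13))*1 = ((-1 + 13*(-11)) - (20 + 4*13))*1 = ((-1 - 143) - (20 + 52))*1 = (-144 - 1*72)*1 = (-144 - 72)*1 = -216*1 = -216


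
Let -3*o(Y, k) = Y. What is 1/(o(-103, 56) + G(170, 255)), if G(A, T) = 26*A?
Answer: 3/13363 ≈ 0.00022450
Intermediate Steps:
o(Y, k) = -Y/3
1/(o(-103, 56) + G(170, 255)) = 1/(-⅓*(-103) + 26*170) = 1/(103/3 + 4420) = 1/(13363/3) = 3/13363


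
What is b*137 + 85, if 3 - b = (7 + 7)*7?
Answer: -12930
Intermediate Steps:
b = -95 (b = 3 - (7 + 7)*7 = 3 - 14*7 = 3 - 1*98 = 3 - 98 = -95)
b*137 + 85 = -95*137 + 85 = -13015 + 85 = -12930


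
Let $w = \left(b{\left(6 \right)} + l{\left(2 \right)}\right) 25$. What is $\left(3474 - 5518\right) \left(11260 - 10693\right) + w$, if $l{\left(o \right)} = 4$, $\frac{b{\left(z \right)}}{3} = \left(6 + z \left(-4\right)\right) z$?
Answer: $-1166948$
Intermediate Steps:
$b{\left(z \right)} = 3 z \left(6 - 4 z\right)$ ($b{\left(z \right)} = 3 \left(6 + z \left(-4\right)\right) z = 3 \left(6 - 4 z\right) z = 3 z \left(6 - 4 z\right)$)
$w = -8000$ ($w = \left(6 \cdot 6 \left(3 - 12\right) + 4\right) 25 = \left(6 \cdot 6 \left(-9\right) + 4\right) 25 = \left(-324 + 4\right) 25 = \left(-320\right) 25 = -8000$)
$\left(3474 - 5518\right) \left(11260 - 10693\right) + w = \left(3474 - 5518\right) \left(11260 - 10693\right) - 8000 = \left(-2044\right) 567 - 8000 = -1158948 - 8000 = -1166948$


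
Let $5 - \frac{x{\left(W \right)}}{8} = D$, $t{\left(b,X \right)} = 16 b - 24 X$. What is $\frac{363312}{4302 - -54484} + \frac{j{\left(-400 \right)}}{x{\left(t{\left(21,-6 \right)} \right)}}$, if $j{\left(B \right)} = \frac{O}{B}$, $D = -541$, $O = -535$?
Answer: $\frac{697593601}{112869120} \approx 6.1805$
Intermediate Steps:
$t{\left(b,X \right)} = - 24 X + 16 b$
$j{\left(B \right)} = - \frac{535}{B}$
$x{\left(W \right)} = 4368$ ($x{\left(W \right)} = 40 - -4328 = 40 + 4328 = 4368$)
$\frac{363312}{4302 - -54484} + \frac{j{\left(-400 \right)}}{x{\left(t{\left(21,-6 \right)} \right)}} = \frac{363312}{4302 - -54484} + \frac{\left(-535\right) \frac{1}{-400}}{4368} = \frac{363312}{4302 + 54484} + \left(-535\right) \left(- \frac{1}{400}\right) \frac{1}{4368} = \frac{363312}{58786} + \frac{107}{80} \cdot \frac{1}{4368} = 363312 \cdot \frac{1}{58786} + \frac{107}{349440} = \frac{181656}{29393} + \frac{107}{349440} = \frac{697593601}{112869120}$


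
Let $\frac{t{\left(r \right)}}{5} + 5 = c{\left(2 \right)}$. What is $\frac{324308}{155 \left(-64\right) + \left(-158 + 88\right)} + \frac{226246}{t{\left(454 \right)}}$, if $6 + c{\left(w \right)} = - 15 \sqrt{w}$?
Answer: $\frac{2432868628}{1643355} - \frac{678738 \sqrt{2}}{329} \approx -1437.1$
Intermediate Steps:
$c{\left(w \right)} = -6 - 15 \sqrt{w}$
$t{\left(r \right)} = -55 - 75 \sqrt{2}$ ($t{\left(r \right)} = -25 + 5 \left(-6 - 15 \sqrt{2}\right) = -25 - \left(30 + 75 \sqrt{2}\right) = -55 - 75 \sqrt{2}$)
$\frac{324308}{155 \left(-64\right) + \left(-158 + 88\right)} + \frac{226246}{t{\left(454 \right)}} = \frac{324308}{155 \left(-64\right) + \left(-158 + 88\right)} + \frac{226246}{-55 - 75 \sqrt{2}} = \frac{324308}{-9920 - 70} + \frac{226246}{-55 - 75 \sqrt{2}} = \frac{324308}{-9990} + \frac{226246}{-55 - 75 \sqrt{2}} = 324308 \left(- \frac{1}{9990}\right) + \frac{226246}{-55 - 75 \sqrt{2}} = - \frac{162154}{4995} + \frac{226246}{-55 - 75 \sqrt{2}}$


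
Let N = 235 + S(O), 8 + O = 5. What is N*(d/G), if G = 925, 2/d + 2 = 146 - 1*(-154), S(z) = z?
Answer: 232/137825 ≈ 0.0016833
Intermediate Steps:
O = -3 (O = -8 + 5 = -3)
d = 1/149 (d = 2/(-2 + (146 - 1*(-154))) = 2/(-2 + (146 + 154)) = 2/(-2 + 300) = 2/298 = 2*(1/298) = 1/149 ≈ 0.0067114)
N = 232 (N = 235 - 3 = 232)
N*(d/G) = 232*((1/149)/925) = 232*((1/149)*(1/925)) = 232*(1/137825) = 232/137825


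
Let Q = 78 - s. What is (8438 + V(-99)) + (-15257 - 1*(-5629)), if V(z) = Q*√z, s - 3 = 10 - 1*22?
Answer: -1190 + 261*I*√11 ≈ -1190.0 + 865.64*I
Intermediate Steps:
s = -9 (s = 3 + (10 - 1*22) = 3 + (10 - 22) = 3 - 12 = -9)
Q = 87 (Q = 78 - 1*(-9) = 78 + 9 = 87)
V(z) = 87*√z
(8438 + V(-99)) + (-15257 - 1*(-5629)) = (8438 + 87*√(-99)) + (-15257 - 1*(-5629)) = (8438 + 87*(3*I*√11)) + (-15257 + 5629) = (8438 + 261*I*√11) - 9628 = -1190 + 261*I*√11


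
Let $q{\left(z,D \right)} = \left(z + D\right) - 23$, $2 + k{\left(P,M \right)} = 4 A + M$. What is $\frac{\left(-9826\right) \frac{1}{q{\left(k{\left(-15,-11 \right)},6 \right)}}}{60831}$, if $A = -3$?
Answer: $\frac{4913}{1277451} \approx 0.0038459$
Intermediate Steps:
$k{\left(P,M \right)} = -14 + M$ ($k{\left(P,M \right)} = -2 + \left(4 \left(-3\right) + M\right) = -2 + \left(-12 + M\right) = -14 + M$)
$q{\left(z,D \right)} = -23 + D + z$ ($q{\left(z,D \right)} = \left(D + z\right) - 23 = -23 + D + z$)
$\frac{\left(-9826\right) \frac{1}{q{\left(k{\left(-15,-11 \right)},6 \right)}}}{60831} = \frac{\left(-9826\right) \frac{1}{-23 + 6 - 25}}{60831} = - \frac{9826}{-23 + 6 - 25} \cdot \frac{1}{60831} = - \frac{9826}{-42} \cdot \frac{1}{60831} = \left(-9826\right) \left(- \frac{1}{42}\right) \frac{1}{60831} = \frac{4913}{21} \cdot \frac{1}{60831} = \frac{4913}{1277451}$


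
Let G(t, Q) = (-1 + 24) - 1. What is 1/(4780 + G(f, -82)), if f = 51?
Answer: 1/4802 ≈ 0.00020825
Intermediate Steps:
G(t, Q) = 22 (G(t, Q) = 23 - 1 = 22)
1/(4780 + G(f, -82)) = 1/(4780 + 22) = 1/4802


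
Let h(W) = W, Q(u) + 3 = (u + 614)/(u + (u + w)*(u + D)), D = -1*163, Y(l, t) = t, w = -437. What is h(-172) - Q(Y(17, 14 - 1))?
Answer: -977384/5783 ≈ -169.01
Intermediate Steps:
D = -163
Q(u) = -3 + (614 + u)/(u + (-437 + u)*(-163 + u)) (Q(u) = -3 + (u + 614)/(u + (u - 437)*(u - 163)) = -3 + (614 + u)/(u + (-437 + u)*(-163 + u)))
h(-172) - Q(Y(17, 14 - 1)) = -172 - (-213079 - 3*(14 - 1)² + 1798*(14 - 1))/(71231 + (14 - 1)² - 599*(14 - 1)) = -172 - (-213079 - 3*13² + 1798*13)/(71231 + 13² - 599*13) = -172 - (-213079 - 3*169 + 23374)/(71231 + 169 - 7787) = -172 - (-213079 - 507 + 23374)/63613 = -172 - (-190212)/63613 = -172 - 1*(-17292/5783) = -172 + 17292/5783 = -977384/5783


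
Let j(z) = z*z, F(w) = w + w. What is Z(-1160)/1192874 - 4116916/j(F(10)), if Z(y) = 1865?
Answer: -613870163823/59643700 ≈ -10292.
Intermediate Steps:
F(w) = 2*w
j(z) = z²
Z(-1160)/1192874 - 4116916/j(F(10)) = 1865/1192874 - 4116916/((2*10)²) = 1865*(1/1192874) - 4116916/(20²) = 1865/1192874 - 4116916/400 = 1865/1192874 - 4116916*1/400 = 1865/1192874 - 1029229/100 = -613870163823/59643700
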